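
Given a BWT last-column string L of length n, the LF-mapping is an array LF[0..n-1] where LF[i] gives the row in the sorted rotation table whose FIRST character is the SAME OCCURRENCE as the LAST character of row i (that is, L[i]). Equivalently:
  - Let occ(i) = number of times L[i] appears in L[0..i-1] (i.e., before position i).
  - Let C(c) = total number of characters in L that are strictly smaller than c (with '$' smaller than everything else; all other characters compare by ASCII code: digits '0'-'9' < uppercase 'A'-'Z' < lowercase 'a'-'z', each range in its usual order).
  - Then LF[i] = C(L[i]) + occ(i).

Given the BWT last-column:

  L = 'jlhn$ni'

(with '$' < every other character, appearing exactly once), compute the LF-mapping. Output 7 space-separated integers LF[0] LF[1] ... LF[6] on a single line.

Answer: 3 4 1 5 0 6 2

Derivation:
Char counts: '$':1, 'h':1, 'i':1, 'j':1, 'l':1, 'n':2
C (first-col start): C('$')=0, C('h')=1, C('i')=2, C('j')=3, C('l')=4, C('n')=5
L[0]='j': occ=0, LF[0]=C('j')+0=3+0=3
L[1]='l': occ=0, LF[1]=C('l')+0=4+0=4
L[2]='h': occ=0, LF[2]=C('h')+0=1+0=1
L[3]='n': occ=0, LF[3]=C('n')+0=5+0=5
L[4]='$': occ=0, LF[4]=C('$')+0=0+0=0
L[5]='n': occ=1, LF[5]=C('n')+1=5+1=6
L[6]='i': occ=0, LF[6]=C('i')+0=2+0=2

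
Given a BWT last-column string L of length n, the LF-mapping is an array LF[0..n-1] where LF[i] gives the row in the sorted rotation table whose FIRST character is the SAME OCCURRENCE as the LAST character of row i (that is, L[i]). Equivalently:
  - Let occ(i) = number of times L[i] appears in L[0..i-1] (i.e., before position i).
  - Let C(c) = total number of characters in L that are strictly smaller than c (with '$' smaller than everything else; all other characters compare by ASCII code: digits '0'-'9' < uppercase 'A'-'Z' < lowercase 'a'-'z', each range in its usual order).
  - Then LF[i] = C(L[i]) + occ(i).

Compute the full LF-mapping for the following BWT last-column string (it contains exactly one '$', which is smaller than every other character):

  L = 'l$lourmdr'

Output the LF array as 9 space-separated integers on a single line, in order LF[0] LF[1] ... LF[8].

Char counts: '$':1, 'd':1, 'l':2, 'm':1, 'o':1, 'r':2, 'u':1
C (first-col start): C('$')=0, C('d')=1, C('l')=2, C('m')=4, C('o')=5, C('r')=6, C('u')=8
L[0]='l': occ=0, LF[0]=C('l')+0=2+0=2
L[1]='$': occ=0, LF[1]=C('$')+0=0+0=0
L[2]='l': occ=1, LF[2]=C('l')+1=2+1=3
L[3]='o': occ=0, LF[3]=C('o')+0=5+0=5
L[4]='u': occ=0, LF[4]=C('u')+0=8+0=8
L[5]='r': occ=0, LF[5]=C('r')+0=6+0=6
L[6]='m': occ=0, LF[6]=C('m')+0=4+0=4
L[7]='d': occ=0, LF[7]=C('d')+0=1+0=1
L[8]='r': occ=1, LF[8]=C('r')+1=6+1=7

Answer: 2 0 3 5 8 6 4 1 7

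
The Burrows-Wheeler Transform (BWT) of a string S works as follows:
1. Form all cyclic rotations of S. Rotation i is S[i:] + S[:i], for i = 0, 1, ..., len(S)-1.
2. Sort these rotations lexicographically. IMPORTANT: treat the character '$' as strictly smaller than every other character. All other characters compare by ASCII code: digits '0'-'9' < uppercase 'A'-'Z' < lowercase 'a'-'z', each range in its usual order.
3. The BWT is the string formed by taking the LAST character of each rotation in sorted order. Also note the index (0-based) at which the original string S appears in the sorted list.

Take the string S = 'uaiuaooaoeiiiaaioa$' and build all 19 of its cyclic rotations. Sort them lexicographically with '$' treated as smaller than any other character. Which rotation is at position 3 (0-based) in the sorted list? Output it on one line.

Answer: aioa$uaiuaooaoeiiia

Derivation:
All 19 rotations (rotation i = S[i:]+S[:i]):
  rot[0] = uaiuaooaoeiiiaaioa$
  rot[1] = aiuaooaoeiiiaaioa$u
  rot[2] = iuaooaoeiiiaaioa$ua
  rot[3] = uaooaoeiiiaaioa$uai
  rot[4] = aooaoeiiiaaioa$uaiu
  rot[5] = ooaoeiiiaaioa$uaiua
  rot[6] = oaoeiiiaaioa$uaiuao
  rot[7] = aoeiiiaaioa$uaiuaoo
  rot[8] = oeiiiaaioa$uaiuaooa
  rot[9] = eiiiaaioa$uaiuaooao
  rot[10] = iiiaaioa$uaiuaooaoe
  rot[11] = iiaaioa$uaiuaooaoei
  rot[12] = iaaioa$uaiuaooaoeii
  rot[13] = aaioa$uaiuaooaoeiii
  rot[14] = aioa$uaiuaooaoeiiia
  rot[15] = ioa$uaiuaooaoeiiiaa
  rot[16] = oa$uaiuaooaoeiiiaai
  rot[17] = a$uaiuaooaoeiiiaaio
  rot[18] = $uaiuaooaoeiiiaaioa
Sorted (with $ < everything):
  sorted[0] = $uaiuaooaoeiiiaaioa
  sorted[1] = a$uaiuaooaoeiiiaaio
  sorted[2] = aaioa$uaiuaooaoeiii
  sorted[3] = aioa$uaiuaooaoeiiia
  sorted[4] = aiuaooaoeiiiaaioa$u
  sorted[5] = aoeiiiaaioa$uaiuaoo
  sorted[6] = aooaoeiiiaaioa$uaiu
  sorted[7] = eiiiaaioa$uaiuaooao
  sorted[8] = iaaioa$uaiuaooaoeii
  sorted[9] = iiaaioa$uaiuaooaoei
  sorted[10] = iiiaaioa$uaiuaooaoe
  sorted[11] = ioa$uaiuaooaoeiiiaa
  sorted[12] = iuaooaoeiiiaaioa$ua
  sorted[13] = oa$uaiuaooaoeiiiaai
  sorted[14] = oaoeiiiaaioa$uaiuao
  sorted[15] = oeiiiaaioa$uaiuaooa
  sorted[16] = ooaoeiiiaaioa$uaiua
  sorted[17] = uaiuaooaoeiiiaaioa$
  sorted[18] = uaooaoeiiiaaioa$uai
sorted[3] = aioa$uaiuaooaoeiiia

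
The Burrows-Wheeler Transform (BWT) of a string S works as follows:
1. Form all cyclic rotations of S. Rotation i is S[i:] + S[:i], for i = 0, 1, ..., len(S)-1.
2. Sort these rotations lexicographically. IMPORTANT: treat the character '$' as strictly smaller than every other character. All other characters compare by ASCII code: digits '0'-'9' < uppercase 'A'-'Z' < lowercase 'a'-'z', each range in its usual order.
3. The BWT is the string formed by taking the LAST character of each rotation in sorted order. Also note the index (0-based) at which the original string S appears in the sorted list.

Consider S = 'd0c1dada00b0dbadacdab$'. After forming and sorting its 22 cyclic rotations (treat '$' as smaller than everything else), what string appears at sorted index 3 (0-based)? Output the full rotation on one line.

Answer: 0c1dada00b0dbadacdab$d

Derivation:
All 22 rotations (rotation i = S[i:]+S[:i]):
  rot[0] = d0c1dada00b0dbadacdab$
  rot[1] = 0c1dada00b0dbadacdab$d
  rot[2] = c1dada00b0dbadacdab$d0
  rot[3] = 1dada00b0dbadacdab$d0c
  rot[4] = dada00b0dbadacdab$d0c1
  rot[5] = ada00b0dbadacdab$d0c1d
  rot[6] = da00b0dbadacdab$d0c1da
  rot[7] = a00b0dbadacdab$d0c1dad
  rot[8] = 00b0dbadacdab$d0c1dada
  rot[9] = 0b0dbadacdab$d0c1dada0
  rot[10] = b0dbadacdab$d0c1dada00
  rot[11] = 0dbadacdab$d0c1dada00b
  rot[12] = dbadacdab$d0c1dada00b0
  rot[13] = badacdab$d0c1dada00b0d
  rot[14] = adacdab$d0c1dada00b0db
  rot[15] = dacdab$d0c1dada00b0dba
  rot[16] = acdab$d0c1dada00b0dbad
  rot[17] = cdab$d0c1dada00b0dbada
  rot[18] = dab$d0c1dada00b0dbadac
  rot[19] = ab$d0c1dada00b0dbadacd
  rot[20] = b$d0c1dada00b0dbadacda
  rot[21] = $d0c1dada00b0dbadacdab
Sorted (with $ < everything):
  sorted[0] = $d0c1dada00b0dbadacdab
  sorted[1] = 00b0dbadacdab$d0c1dada
  sorted[2] = 0b0dbadacdab$d0c1dada0
  sorted[3] = 0c1dada00b0dbadacdab$d
  sorted[4] = 0dbadacdab$d0c1dada00b
  sorted[5] = 1dada00b0dbadacdab$d0c
  sorted[6] = a00b0dbadacdab$d0c1dad
  sorted[7] = ab$d0c1dada00b0dbadacd
  sorted[8] = acdab$d0c1dada00b0dbad
  sorted[9] = ada00b0dbadacdab$d0c1d
  sorted[10] = adacdab$d0c1dada00b0db
  sorted[11] = b$d0c1dada00b0dbadacda
  sorted[12] = b0dbadacdab$d0c1dada00
  sorted[13] = badacdab$d0c1dada00b0d
  sorted[14] = c1dada00b0dbadacdab$d0
  sorted[15] = cdab$d0c1dada00b0dbada
  sorted[16] = d0c1dada00b0dbadacdab$
  sorted[17] = da00b0dbadacdab$d0c1da
  sorted[18] = dab$d0c1dada00b0dbadac
  sorted[19] = dacdab$d0c1dada00b0dba
  sorted[20] = dada00b0dbadacdab$d0c1
  sorted[21] = dbadacdab$d0c1dada00b0
sorted[3] = 0c1dada00b0dbadacdab$d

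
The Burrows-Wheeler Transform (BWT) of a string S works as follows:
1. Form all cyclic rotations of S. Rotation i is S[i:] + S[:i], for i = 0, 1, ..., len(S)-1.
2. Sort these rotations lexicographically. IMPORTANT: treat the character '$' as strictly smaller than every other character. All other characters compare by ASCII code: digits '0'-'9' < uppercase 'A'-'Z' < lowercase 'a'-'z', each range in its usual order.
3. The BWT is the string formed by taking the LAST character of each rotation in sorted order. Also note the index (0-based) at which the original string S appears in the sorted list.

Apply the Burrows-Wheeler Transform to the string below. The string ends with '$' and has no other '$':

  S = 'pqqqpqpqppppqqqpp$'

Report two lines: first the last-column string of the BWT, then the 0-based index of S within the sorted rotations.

Answer: ppqqppqqp$qppqqqpp
9

Derivation:
All 18 rotations (rotation i = S[i:]+S[:i]):
  rot[0] = pqqqpqpqppppqqqpp$
  rot[1] = qqqpqpqppppqqqpp$p
  rot[2] = qqpqpqppppqqqpp$pq
  rot[3] = qpqpqppppqqqpp$pqq
  rot[4] = pqpqppppqqqpp$pqqq
  rot[5] = qpqppppqqqpp$pqqqp
  rot[6] = pqppppqqqpp$pqqqpq
  rot[7] = qppppqqqpp$pqqqpqp
  rot[8] = ppppqqqpp$pqqqpqpq
  rot[9] = pppqqqpp$pqqqpqpqp
  rot[10] = ppqqqpp$pqqqpqpqpp
  rot[11] = pqqqpp$pqqqpqpqppp
  rot[12] = qqqpp$pqqqpqpqpppp
  rot[13] = qqpp$pqqqpqpqppppq
  rot[14] = qpp$pqqqpqpqppppqq
  rot[15] = pp$pqqqpqpqppppqqq
  rot[16] = p$pqqqpqpqppppqqqp
  rot[17] = $pqqqpqpqppppqqqpp
Sorted (with $ < everything):
  sorted[0] = $pqqqpqpqppppqqqpp  (last char: 'p')
  sorted[1] = p$pqqqpqpqppppqqqp  (last char: 'p')
  sorted[2] = pp$pqqqpqpqppppqqq  (last char: 'q')
  sorted[3] = ppppqqqpp$pqqqpqpq  (last char: 'q')
  sorted[4] = pppqqqpp$pqqqpqpqp  (last char: 'p')
  sorted[5] = ppqqqpp$pqqqpqpqpp  (last char: 'p')
  sorted[6] = pqppppqqqpp$pqqqpq  (last char: 'q')
  sorted[7] = pqpqppppqqqpp$pqqq  (last char: 'q')
  sorted[8] = pqqqpp$pqqqpqpqppp  (last char: 'p')
  sorted[9] = pqqqpqpqppppqqqpp$  (last char: '$')
  sorted[10] = qpp$pqqqpqpqppppqq  (last char: 'q')
  sorted[11] = qppppqqqpp$pqqqpqp  (last char: 'p')
  sorted[12] = qpqppppqqqpp$pqqqp  (last char: 'p')
  sorted[13] = qpqpqppppqqqpp$pqq  (last char: 'q')
  sorted[14] = qqpp$pqqqpqpqppppq  (last char: 'q')
  sorted[15] = qqpqpqppppqqqpp$pq  (last char: 'q')
  sorted[16] = qqqpp$pqqqpqpqpppp  (last char: 'p')
  sorted[17] = qqqpqpqppppqqqpp$p  (last char: 'p')
Last column: ppqqppqqp$qppqqqpp
Original string S is at sorted index 9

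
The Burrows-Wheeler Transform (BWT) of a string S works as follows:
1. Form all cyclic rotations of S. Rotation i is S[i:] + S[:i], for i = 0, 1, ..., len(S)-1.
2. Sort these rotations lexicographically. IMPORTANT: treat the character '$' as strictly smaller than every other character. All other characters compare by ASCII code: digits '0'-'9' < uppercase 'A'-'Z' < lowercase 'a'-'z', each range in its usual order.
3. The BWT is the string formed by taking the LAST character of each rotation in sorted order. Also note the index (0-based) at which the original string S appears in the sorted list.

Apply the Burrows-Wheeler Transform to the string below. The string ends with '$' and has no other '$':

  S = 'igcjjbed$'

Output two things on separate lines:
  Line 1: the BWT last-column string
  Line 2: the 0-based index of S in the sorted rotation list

Answer: djgebi$jc
6

Derivation:
All 9 rotations (rotation i = S[i:]+S[:i]):
  rot[0] = igcjjbed$
  rot[1] = gcjjbed$i
  rot[2] = cjjbed$ig
  rot[3] = jjbed$igc
  rot[4] = jbed$igcj
  rot[5] = bed$igcjj
  rot[6] = ed$igcjjb
  rot[7] = d$igcjjbe
  rot[8] = $igcjjbed
Sorted (with $ < everything):
  sorted[0] = $igcjjbed  (last char: 'd')
  sorted[1] = bed$igcjj  (last char: 'j')
  sorted[2] = cjjbed$ig  (last char: 'g')
  sorted[3] = d$igcjjbe  (last char: 'e')
  sorted[4] = ed$igcjjb  (last char: 'b')
  sorted[5] = gcjjbed$i  (last char: 'i')
  sorted[6] = igcjjbed$  (last char: '$')
  sorted[7] = jbed$igcj  (last char: 'j')
  sorted[8] = jjbed$igc  (last char: 'c')
Last column: djgebi$jc
Original string S is at sorted index 6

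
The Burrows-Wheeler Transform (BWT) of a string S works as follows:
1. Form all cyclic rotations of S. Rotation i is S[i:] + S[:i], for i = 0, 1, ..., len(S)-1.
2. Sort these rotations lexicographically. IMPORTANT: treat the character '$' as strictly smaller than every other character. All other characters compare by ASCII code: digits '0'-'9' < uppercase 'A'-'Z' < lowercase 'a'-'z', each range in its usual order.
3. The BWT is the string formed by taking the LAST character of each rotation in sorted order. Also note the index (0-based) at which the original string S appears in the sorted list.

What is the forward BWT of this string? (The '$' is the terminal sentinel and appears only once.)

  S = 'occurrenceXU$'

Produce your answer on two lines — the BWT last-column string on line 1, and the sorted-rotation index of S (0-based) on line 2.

Answer: UXeonccre$ruc
9

Derivation:
All 13 rotations (rotation i = S[i:]+S[:i]):
  rot[0] = occurrenceXU$
  rot[1] = ccurrenceXU$o
  rot[2] = currenceXU$oc
  rot[3] = urrenceXU$occ
  rot[4] = rrenceXU$occu
  rot[5] = renceXU$occur
  rot[6] = enceXU$occurr
  rot[7] = nceXU$occurre
  rot[8] = ceXU$occurren
  rot[9] = eXU$occurrenc
  rot[10] = XU$occurrence
  rot[11] = U$occurrenceX
  rot[12] = $occurrenceXU
Sorted (with $ < everything):
  sorted[0] = $occurrenceXU  (last char: 'U')
  sorted[1] = U$occurrenceX  (last char: 'X')
  sorted[2] = XU$occurrence  (last char: 'e')
  sorted[3] = ccurrenceXU$o  (last char: 'o')
  sorted[4] = ceXU$occurren  (last char: 'n')
  sorted[5] = currenceXU$oc  (last char: 'c')
  sorted[6] = eXU$occurrenc  (last char: 'c')
  sorted[7] = enceXU$occurr  (last char: 'r')
  sorted[8] = nceXU$occurre  (last char: 'e')
  sorted[9] = occurrenceXU$  (last char: '$')
  sorted[10] = renceXU$occur  (last char: 'r')
  sorted[11] = rrenceXU$occu  (last char: 'u')
  sorted[12] = urrenceXU$occ  (last char: 'c')
Last column: UXeonccre$ruc
Original string S is at sorted index 9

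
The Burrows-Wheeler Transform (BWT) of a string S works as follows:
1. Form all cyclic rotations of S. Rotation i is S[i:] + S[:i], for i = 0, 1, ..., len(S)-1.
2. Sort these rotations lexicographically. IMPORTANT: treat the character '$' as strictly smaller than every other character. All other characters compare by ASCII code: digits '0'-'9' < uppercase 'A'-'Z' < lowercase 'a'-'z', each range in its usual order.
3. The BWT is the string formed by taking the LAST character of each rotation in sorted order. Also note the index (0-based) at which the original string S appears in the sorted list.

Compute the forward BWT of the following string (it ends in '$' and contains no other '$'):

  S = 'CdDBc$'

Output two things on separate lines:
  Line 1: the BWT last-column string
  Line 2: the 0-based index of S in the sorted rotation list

All 6 rotations (rotation i = S[i:]+S[:i]):
  rot[0] = CdDBc$
  rot[1] = dDBc$C
  rot[2] = DBc$Cd
  rot[3] = Bc$CdD
  rot[4] = c$CdDB
  rot[5] = $CdDBc
Sorted (with $ < everything):
  sorted[0] = $CdDBc  (last char: 'c')
  sorted[1] = Bc$CdD  (last char: 'D')
  sorted[2] = CdDBc$  (last char: '$')
  sorted[3] = DBc$Cd  (last char: 'd')
  sorted[4] = c$CdDB  (last char: 'B')
  sorted[5] = dDBc$C  (last char: 'C')
Last column: cD$dBC
Original string S is at sorted index 2

Answer: cD$dBC
2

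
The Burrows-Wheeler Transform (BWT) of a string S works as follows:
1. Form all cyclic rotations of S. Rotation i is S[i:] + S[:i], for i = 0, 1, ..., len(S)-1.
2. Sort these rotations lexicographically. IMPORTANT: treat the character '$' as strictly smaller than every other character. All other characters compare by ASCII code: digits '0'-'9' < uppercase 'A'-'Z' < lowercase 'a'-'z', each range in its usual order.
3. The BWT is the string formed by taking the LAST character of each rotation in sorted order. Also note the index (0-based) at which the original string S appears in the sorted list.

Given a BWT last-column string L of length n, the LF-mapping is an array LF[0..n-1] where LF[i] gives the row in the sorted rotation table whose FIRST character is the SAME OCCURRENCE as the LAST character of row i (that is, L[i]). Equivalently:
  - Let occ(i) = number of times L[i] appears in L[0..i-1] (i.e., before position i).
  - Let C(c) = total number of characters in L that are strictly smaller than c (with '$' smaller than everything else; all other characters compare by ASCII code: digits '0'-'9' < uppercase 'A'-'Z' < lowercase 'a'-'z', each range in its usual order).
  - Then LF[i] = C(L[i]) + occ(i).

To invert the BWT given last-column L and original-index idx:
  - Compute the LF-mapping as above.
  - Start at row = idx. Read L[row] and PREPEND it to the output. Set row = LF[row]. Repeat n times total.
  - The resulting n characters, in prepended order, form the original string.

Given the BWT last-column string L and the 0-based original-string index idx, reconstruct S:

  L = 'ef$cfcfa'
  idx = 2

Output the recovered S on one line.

Answer: ccfaffe$

Derivation:
LF mapping: 4 5 0 2 6 3 7 1
Walk LF starting at row 2, prepending L[row]:
  step 1: row=2, L[2]='$', prepend. Next row=LF[2]=0
  step 2: row=0, L[0]='e', prepend. Next row=LF[0]=4
  step 3: row=4, L[4]='f', prepend. Next row=LF[4]=6
  step 4: row=6, L[6]='f', prepend. Next row=LF[6]=7
  step 5: row=7, L[7]='a', prepend. Next row=LF[7]=1
  step 6: row=1, L[1]='f', prepend. Next row=LF[1]=5
  step 7: row=5, L[5]='c', prepend. Next row=LF[5]=3
  step 8: row=3, L[3]='c', prepend. Next row=LF[3]=2
Reversed output: ccfaffe$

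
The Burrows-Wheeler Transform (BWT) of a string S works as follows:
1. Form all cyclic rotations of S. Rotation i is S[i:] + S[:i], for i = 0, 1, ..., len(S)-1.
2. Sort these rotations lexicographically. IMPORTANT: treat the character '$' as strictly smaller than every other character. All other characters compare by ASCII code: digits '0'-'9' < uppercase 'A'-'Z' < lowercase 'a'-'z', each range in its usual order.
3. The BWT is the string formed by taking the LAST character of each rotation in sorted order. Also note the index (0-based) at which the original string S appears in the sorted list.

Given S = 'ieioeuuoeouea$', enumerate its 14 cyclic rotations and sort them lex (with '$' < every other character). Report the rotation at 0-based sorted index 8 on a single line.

All 14 rotations (rotation i = S[i:]+S[:i]):
  rot[0] = ieioeuuoeouea$
  rot[1] = eioeuuoeouea$i
  rot[2] = ioeuuoeouea$ie
  rot[3] = oeuuoeouea$iei
  rot[4] = euuoeouea$ieio
  rot[5] = uuoeouea$ieioe
  rot[6] = uoeouea$ieioeu
  rot[7] = oeouea$ieioeuu
  rot[8] = eouea$ieioeuuo
  rot[9] = ouea$ieioeuuoe
  rot[10] = uea$ieioeuuoeo
  rot[11] = ea$ieioeuuoeou
  rot[12] = a$ieioeuuoeoue
  rot[13] = $ieioeuuoeouea
Sorted (with $ < everything):
  sorted[0] = $ieioeuuoeouea
  sorted[1] = a$ieioeuuoeoue
  sorted[2] = ea$ieioeuuoeou
  sorted[3] = eioeuuoeouea$i
  sorted[4] = eouea$ieioeuuo
  sorted[5] = euuoeouea$ieio
  sorted[6] = ieioeuuoeouea$
  sorted[7] = ioeuuoeouea$ie
  sorted[8] = oeouea$ieioeuu
  sorted[9] = oeuuoeouea$iei
  sorted[10] = ouea$ieioeuuoe
  sorted[11] = uea$ieioeuuoeo
  sorted[12] = uoeouea$ieioeu
  sorted[13] = uuoeouea$ieioe
sorted[8] = oeouea$ieioeuu

Answer: oeouea$ieioeuu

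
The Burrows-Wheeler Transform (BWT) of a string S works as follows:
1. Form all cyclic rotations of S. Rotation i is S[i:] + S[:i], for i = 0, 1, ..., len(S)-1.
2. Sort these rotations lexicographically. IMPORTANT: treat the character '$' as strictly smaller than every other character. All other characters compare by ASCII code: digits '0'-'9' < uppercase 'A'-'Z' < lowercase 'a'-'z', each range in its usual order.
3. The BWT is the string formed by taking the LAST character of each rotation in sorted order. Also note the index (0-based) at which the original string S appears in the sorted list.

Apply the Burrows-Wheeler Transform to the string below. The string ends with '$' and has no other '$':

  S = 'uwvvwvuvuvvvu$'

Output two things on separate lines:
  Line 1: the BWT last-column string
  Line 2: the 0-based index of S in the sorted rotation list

Answer: uvvv$vwuvuwvvu
4

Derivation:
All 14 rotations (rotation i = S[i:]+S[:i]):
  rot[0] = uwvvwvuvuvvvu$
  rot[1] = wvvwvuvuvvvu$u
  rot[2] = vvwvuvuvvvu$uw
  rot[3] = vwvuvuvvvu$uwv
  rot[4] = wvuvuvvvu$uwvv
  rot[5] = vuvuvvvu$uwvvw
  rot[6] = uvuvvvu$uwvvwv
  rot[7] = vuvvvu$uwvvwvu
  rot[8] = uvvvu$uwvvwvuv
  rot[9] = vvvu$uwvvwvuvu
  rot[10] = vvu$uwvvwvuvuv
  rot[11] = vu$uwvvwvuvuvv
  rot[12] = u$uwvvwvuvuvvv
  rot[13] = $uwvvwvuvuvvvu
Sorted (with $ < everything):
  sorted[0] = $uwvvwvuvuvvvu  (last char: 'u')
  sorted[1] = u$uwvvwvuvuvvv  (last char: 'v')
  sorted[2] = uvuvvvu$uwvvwv  (last char: 'v')
  sorted[3] = uvvvu$uwvvwvuv  (last char: 'v')
  sorted[4] = uwvvwvuvuvvvu$  (last char: '$')
  sorted[5] = vu$uwvvwvuvuvv  (last char: 'v')
  sorted[6] = vuvuvvvu$uwvvw  (last char: 'w')
  sorted[7] = vuvvvu$uwvvwvu  (last char: 'u')
  sorted[8] = vvu$uwvvwvuvuv  (last char: 'v')
  sorted[9] = vvvu$uwvvwvuvu  (last char: 'u')
  sorted[10] = vvwvuvuvvvu$uw  (last char: 'w')
  sorted[11] = vwvuvuvvvu$uwv  (last char: 'v')
  sorted[12] = wvuvuvvvu$uwvv  (last char: 'v')
  sorted[13] = wvvwvuvuvvvu$u  (last char: 'u')
Last column: uvvv$vwuvuwvvu
Original string S is at sorted index 4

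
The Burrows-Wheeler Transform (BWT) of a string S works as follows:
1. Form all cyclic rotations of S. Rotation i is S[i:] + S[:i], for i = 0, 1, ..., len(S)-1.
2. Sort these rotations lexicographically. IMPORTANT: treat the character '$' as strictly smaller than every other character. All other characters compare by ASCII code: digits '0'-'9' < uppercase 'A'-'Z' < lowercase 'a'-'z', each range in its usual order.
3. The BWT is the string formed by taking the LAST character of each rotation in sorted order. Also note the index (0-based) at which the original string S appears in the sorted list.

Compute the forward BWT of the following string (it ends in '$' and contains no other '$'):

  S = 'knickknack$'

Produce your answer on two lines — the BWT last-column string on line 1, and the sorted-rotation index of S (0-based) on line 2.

Answer: knaincck$kk
8

Derivation:
All 11 rotations (rotation i = S[i:]+S[:i]):
  rot[0] = knickknack$
  rot[1] = nickknack$k
  rot[2] = ickknack$kn
  rot[3] = ckknack$kni
  rot[4] = kknack$knic
  rot[5] = knack$knick
  rot[6] = nack$knickk
  rot[7] = ack$knickkn
  rot[8] = ck$knickkna
  rot[9] = k$knickknac
  rot[10] = $knickknack
Sorted (with $ < everything):
  sorted[0] = $knickknack  (last char: 'k')
  sorted[1] = ack$knickkn  (last char: 'n')
  sorted[2] = ck$knickkna  (last char: 'a')
  sorted[3] = ckknack$kni  (last char: 'i')
  sorted[4] = ickknack$kn  (last char: 'n')
  sorted[5] = k$knickknac  (last char: 'c')
  sorted[6] = kknack$knic  (last char: 'c')
  sorted[7] = knack$knick  (last char: 'k')
  sorted[8] = knickknack$  (last char: '$')
  sorted[9] = nack$knickk  (last char: 'k')
  sorted[10] = nickknack$k  (last char: 'k')
Last column: knaincck$kk
Original string S is at sorted index 8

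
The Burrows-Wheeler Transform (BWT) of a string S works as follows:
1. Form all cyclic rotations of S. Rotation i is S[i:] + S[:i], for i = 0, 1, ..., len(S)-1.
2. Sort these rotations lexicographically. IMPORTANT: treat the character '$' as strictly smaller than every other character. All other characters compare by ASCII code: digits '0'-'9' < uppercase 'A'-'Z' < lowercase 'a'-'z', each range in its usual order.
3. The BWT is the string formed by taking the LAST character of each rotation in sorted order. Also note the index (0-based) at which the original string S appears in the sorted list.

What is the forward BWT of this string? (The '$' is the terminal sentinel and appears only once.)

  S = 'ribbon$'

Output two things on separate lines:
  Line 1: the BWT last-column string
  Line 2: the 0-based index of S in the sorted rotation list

All 7 rotations (rotation i = S[i:]+S[:i]):
  rot[0] = ribbon$
  rot[1] = ibbon$r
  rot[2] = bbon$ri
  rot[3] = bon$rib
  rot[4] = on$ribb
  rot[5] = n$ribbo
  rot[6] = $ribbon
Sorted (with $ < everything):
  sorted[0] = $ribbon  (last char: 'n')
  sorted[1] = bbon$ri  (last char: 'i')
  sorted[2] = bon$rib  (last char: 'b')
  sorted[3] = ibbon$r  (last char: 'r')
  sorted[4] = n$ribbo  (last char: 'o')
  sorted[5] = on$ribb  (last char: 'b')
  sorted[6] = ribbon$  (last char: '$')
Last column: nibrob$
Original string S is at sorted index 6

Answer: nibrob$
6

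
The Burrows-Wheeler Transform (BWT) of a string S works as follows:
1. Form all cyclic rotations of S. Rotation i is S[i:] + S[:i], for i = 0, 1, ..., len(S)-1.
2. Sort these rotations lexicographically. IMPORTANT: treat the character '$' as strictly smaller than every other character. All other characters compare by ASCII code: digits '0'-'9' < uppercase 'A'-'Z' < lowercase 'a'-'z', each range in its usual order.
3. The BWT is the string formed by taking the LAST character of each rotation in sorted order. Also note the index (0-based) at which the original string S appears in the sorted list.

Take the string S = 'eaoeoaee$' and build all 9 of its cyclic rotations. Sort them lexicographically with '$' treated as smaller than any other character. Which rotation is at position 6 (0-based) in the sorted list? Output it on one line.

Answer: eoaee$eao

Derivation:
All 9 rotations (rotation i = S[i:]+S[:i]):
  rot[0] = eaoeoaee$
  rot[1] = aoeoaee$e
  rot[2] = oeoaee$ea
  rot[3] = eoaee$eao
  rot[4] = oaee$eaoe
  rot[5] = aee$eaoeo
  rot[6] = ee$eaoeoa
  rot[7] = e$eaoeoae
  rot[8] = $eaoeoaee
Sorted (with $ < everything):
  sorted[0] = $eaoeoaee
  sorted[1] = aee$eaoeo
  sorted[2] = aoeoaee$e
  sorted[3] = e$eaoeoae
  sorted[4] = eaoeoaee$
  sorted[5] = ee$eaoeoa
  sorted[6] = eoaee$eao
  sorted[7] = oaee$eaoe
  sorted[8] = oeoaee$ea
sorted[6] = eoaee$eao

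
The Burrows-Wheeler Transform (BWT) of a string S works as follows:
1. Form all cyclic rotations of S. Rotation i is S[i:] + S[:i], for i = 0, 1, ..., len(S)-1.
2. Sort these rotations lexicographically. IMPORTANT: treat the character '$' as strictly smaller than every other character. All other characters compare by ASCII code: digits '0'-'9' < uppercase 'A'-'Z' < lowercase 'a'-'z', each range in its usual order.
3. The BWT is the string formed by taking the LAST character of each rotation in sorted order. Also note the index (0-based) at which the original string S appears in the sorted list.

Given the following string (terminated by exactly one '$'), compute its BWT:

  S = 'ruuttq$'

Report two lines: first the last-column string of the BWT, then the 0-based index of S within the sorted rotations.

Answer: qt$tuur
2

Derivation:
All 7 rotations (rotation i = S[i:]+S[:i]):
  rot[0] = ruuttq$
  rot[1] = uuttq$r
  rot[2] = uttq$ru
  rot[3] = ttq$ruu
  rot[4] = tq$ruut
  rot[5] = q$ruutt
  rot[6] = $ruuttq
Sorted (with $ < everything):
  sorted[0] = $ruuttq  (last char: 'q')
  sorted[1] = q$ruutt  (last char: 't')
  sorted[2] = ruuttq$  (last char: '$')
  sorted[3] = tq$ruut  (last char: 't')
  sorted[4] = ttq$ruu  (last char: 'u')
  sorted[5] = uttq$ru  (last char: 'u')
  sorted[6] = uuttq$r  (last char: 'r')
Last column: qt$tuur
Original string S is at sorted index 2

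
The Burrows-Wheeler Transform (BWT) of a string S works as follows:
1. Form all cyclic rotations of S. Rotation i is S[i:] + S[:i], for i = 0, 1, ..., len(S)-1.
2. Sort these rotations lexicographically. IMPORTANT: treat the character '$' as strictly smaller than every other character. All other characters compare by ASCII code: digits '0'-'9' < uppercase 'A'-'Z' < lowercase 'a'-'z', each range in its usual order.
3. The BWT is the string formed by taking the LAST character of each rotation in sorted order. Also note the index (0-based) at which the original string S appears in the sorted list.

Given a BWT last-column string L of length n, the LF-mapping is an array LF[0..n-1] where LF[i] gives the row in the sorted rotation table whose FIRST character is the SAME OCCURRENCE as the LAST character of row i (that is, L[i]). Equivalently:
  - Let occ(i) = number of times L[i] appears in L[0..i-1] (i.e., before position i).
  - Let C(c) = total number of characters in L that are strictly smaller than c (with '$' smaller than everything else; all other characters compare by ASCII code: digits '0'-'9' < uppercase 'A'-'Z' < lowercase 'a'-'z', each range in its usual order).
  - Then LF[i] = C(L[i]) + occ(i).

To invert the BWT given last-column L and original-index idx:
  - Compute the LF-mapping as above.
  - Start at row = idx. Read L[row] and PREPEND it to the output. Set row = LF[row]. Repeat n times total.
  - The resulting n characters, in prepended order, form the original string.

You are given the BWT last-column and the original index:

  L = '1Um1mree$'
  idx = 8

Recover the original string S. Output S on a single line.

Answer: remem1U1$

Derivation:
LF mapping: 1 3 6 2 7 8 4 5 0
Walk LF starting at row 8, prepending L[row]:
  step 1: row=8, L[8]='$', prepend. Next row=LF[8]=0
  step 2: row=0, L[0]='1', prepend. Next row=LF[0]=1
  step 3: row=1, L[1]='U', prepend. Next row=LF[1]=3
  step 4: row=3, L[3]='1', prepend. Next row=LF[3]=2
  step 5: row=2, L[2]='m', prepend. Next row=LF[2]=6
  step 6: row=6, L[6]='e', prepend. Next row=LF[6]=4
  step 7: row=4, L[4]='m', prepend. Next row=LF[4]=7
  step 8: row=7, L[7]='e', prepend. Next row=LF[7]=5
  step 9: row=5, L[5]='r', prepend. Next row=LF[5]=8
Reversed output: remem1U1$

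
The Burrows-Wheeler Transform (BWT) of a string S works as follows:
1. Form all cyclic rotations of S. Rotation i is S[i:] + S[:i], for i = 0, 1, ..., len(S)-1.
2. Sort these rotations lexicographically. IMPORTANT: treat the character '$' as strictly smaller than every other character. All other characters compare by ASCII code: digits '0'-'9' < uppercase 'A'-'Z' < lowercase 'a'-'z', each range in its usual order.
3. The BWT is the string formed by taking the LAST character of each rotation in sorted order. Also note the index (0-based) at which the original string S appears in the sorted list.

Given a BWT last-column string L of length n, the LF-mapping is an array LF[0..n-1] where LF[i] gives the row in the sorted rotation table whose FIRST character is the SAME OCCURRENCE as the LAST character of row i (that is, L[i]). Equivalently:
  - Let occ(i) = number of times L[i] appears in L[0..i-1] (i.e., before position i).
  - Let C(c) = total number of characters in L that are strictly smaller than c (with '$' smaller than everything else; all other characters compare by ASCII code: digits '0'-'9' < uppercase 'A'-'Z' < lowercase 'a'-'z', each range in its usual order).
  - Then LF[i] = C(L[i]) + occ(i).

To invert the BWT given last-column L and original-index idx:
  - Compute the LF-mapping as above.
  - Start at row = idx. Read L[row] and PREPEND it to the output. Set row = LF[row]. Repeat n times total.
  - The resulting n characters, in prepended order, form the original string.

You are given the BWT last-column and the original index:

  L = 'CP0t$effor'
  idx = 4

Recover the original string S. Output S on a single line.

LF mapping: 2 3 1 9 0 4 5 6 7 8
Walk LF starting at row 4, prepending L[row]:
  step 1: row=4, L[4]='$', prepend. Next row=LF[4]=0
  step 2: row=0, L[0]='C', prepend. Next row=LF[0]=2
  step 3: row=2, L[2]='0', prepend. Next row=LF[2]=1
  step 4: row=1, L[1]='P', prepend. Next row=LF[1]=3
  step 5: row=3, L[3]='t', prepend. Next row=LF[3]=9
  step 6: row=9, L[9]='r', prepend. Next row=LF[9]=8
  step 7: row=8, L[8]='o', prepend. Next row=LF[8]=7
  step 8: row=7, L[7]='f', prepend. Next row=LF[7]=6
  step 9: row=6, L[6]='f', prepend. Next row=LF[6]=5
  step 10: row=5, L[5]='e', prepend. Next row=LF[5]=4
Reversed output: effortP0C$

Answer: effortP0C$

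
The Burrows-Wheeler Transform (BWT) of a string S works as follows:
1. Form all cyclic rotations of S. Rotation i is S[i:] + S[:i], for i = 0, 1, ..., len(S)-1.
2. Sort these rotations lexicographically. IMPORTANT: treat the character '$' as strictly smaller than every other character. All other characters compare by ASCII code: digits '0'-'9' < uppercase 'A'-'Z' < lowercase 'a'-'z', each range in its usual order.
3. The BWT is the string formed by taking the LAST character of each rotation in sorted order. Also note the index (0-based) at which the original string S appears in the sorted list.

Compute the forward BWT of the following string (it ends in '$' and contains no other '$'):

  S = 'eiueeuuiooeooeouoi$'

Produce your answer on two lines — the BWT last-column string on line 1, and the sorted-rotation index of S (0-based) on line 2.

All 19 rotations (rotation i = S[i:]+S[:i]):
  rot[0] = eiueeuuiooeooeouoi$
  rot[1] = iueeuuiooeooeouoi$e
  rot[2] = ueeuuiooeooeouoi$ei
  rot[3] = eeuuiooeooeouoi$eiu
  rot[4] = euuiooeooeouoi$eiue
  rot[5] = uuiooeooeouoi$eiuee
  rot[6] = uiooeooeouoi$eiueeu
  rot[7] = iooeooeouoi$eiueeuu
  rot[8] = ooeooeouoi$eiueeuui
  rot[9] = oeooeouoi$eiueeuuio
  rot[10] = eooeouoi$eiueeuuioo
  rot[11] = ooeouoi$eiueeuuiooe
  rot[12] = oeouoi$eiueeuuiooeo
  rot[13] = eouoi$eiueeuuiooeoo
  rot[14] = ouoi$eiueeuuiooeooe
  rot[15] = uoi$eiueeuuiooeooeo
  rot[16] = oi$eiueeuuiooeooeou
  rot[17] = i$eiueeuuiooeooeouo
  rot[18] = $eiueeuuiooeooeouoi
Sorted (with $ < everything):
  sorted[0] = $eiueeuuiooeooeouoi  (last char: 'i')
  sorted[1] = eeuuiooeooeouoi$eiu  (last char: 'u')
  sorted[2] = eiueeuuiooeooeouoi$  (last char: '$')
  sorted[3] = eooeouoi$eiueeuuioo  (last char: 'o')
  sorted[4] = eouoi$eiueeuuiooeoo  (last char: 'o')
  sorted[5] = euuiooeooeouoi$eiue  (last char: 'e')
  sorted[6] = i$eiueeuuiooeooeouo  (last char: 'o')
  sorted[7] = iooeooeouoi$eiueeuu  (last char: 'u')
  sorted[8] = iueeuuiooeooeouoi$e  (last char: 'e')
  sorted[9] = oeooeouoi$eiueeuuio  (last char: 'o')
  sorted[10] = oeouoi$eiueeuuiooeo  (last char: 'o')
  sorted[11] = oi$eiueeuuiooeooeou  (last char: 'u')
  sorted[12] = ooeooeouoi$eiueeuui  (last char: 'i')
  sorted[13] = ooeouoi$eiueeuuiooe  (last char: 'e')
  sorted[14] = ouoi$eiueeuuiooeooe  (last char: 'e')
  sorted[15] = ueeuuiooeooeouoi$ei  (last char: 'i')
  sorted[16] = uiooeooeouoi$eiueeu  (last char: 'u')
  sorted[17] = uoi$eiueeuuiooeooeo  (last char: 'o')
  sorted[18] = uuiooeooeouoi$eiuee  (last char: 'e')
Last column: iu$ooeoueoouieeiuoe
Original string S is at sorted index 2

Answer: iu$ooeoueoouieeiuoe
2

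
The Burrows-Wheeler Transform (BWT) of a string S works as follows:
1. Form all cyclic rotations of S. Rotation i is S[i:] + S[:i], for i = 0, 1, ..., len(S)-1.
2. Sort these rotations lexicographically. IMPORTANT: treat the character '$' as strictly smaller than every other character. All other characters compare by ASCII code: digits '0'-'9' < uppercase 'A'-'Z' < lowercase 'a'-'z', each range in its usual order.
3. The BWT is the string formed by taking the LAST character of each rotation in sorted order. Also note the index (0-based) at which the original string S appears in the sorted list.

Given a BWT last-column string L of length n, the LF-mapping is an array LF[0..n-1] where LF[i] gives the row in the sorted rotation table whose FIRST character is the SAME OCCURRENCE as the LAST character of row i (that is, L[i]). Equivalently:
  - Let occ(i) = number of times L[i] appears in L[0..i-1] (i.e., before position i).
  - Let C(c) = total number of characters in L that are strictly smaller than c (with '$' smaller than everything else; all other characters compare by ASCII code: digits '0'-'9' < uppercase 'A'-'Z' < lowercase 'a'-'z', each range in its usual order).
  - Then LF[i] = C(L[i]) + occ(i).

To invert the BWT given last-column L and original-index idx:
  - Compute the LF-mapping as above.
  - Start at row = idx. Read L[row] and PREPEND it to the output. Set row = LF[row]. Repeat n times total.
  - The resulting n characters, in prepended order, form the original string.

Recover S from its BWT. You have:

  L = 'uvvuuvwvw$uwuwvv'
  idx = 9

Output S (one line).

LF mapping: 1 6 7 2 3 8 12 9 13 0 4 14 5 15 10 11
Walk LF starting at row 9, prepending L[row]:
  step 1: row=9, L[9]='$', prepend. Next row=LF[9]=0
  step 2: row=0, L[0]='u', prepend. Next row=LF[0]=1
  step 3: row=1, L[1]='v', prepend. Next row=LF[1]=6
  step 4: row=6, L[6]='w', prepend. Next row=LF[6]=12
  step 5: row=12, L[12]='u', prepend. Next row=LF[12]=5
  step 6: row=5, L[5]='v', prepend. Next row=LF[5]=8
  step 7: row=8, L[8]='w', prepend. Next row=LF[8]=13
  step 8: row=13, L[13]='w', prepend. Next row=LF[13]=15
  step 9: row=15, L[15]='v', prepend. Next row=LF[15]=11
  step 10: row=11, L[11]='w', prepend. Next row=LF[11]=14
  step 11: row=14, L[14]='v', prepend. Next row=LF[14]=10
  step 12: row=10, L[10]='u', prepend. Next row=LF[10]=4
  step 13: row=4, L[4]='u', prepend. Next row=LF[4]=3
  step 14: row=3, L[3]='u', prepend. Next row=LF[3]=2
  step 15: row=2, L[2]='v', prepend. Next row=LF[2]=7
  step 16: row=7, L[7]='v', prepend. Next row=LF[7]=9
Reversed output: vvuuuvwvwwvuwvu$

Answer: vvuuuvwvwwvuwvu$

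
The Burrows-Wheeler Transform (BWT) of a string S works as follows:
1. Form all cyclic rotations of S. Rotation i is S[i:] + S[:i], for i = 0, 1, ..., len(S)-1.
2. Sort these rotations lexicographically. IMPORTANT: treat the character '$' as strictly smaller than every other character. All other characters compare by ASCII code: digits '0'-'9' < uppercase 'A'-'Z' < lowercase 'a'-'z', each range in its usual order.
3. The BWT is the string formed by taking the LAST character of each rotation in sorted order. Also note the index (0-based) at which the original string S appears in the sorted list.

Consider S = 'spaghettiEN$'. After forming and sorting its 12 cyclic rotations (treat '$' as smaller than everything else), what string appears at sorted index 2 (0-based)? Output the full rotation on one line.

All 12 rotations (rotation i = S[i:]+S[:i]):
  rot[0] = spaghettiEN$
  rot[1] = paghettiEN$s
  rot[2] = aghettiEN$sp
  rot[3] = ghettiEN$spa
  rot[4] = hettiEN$spag
  rot[5] = ettiEN$spagh
  rot[6] = ttiEN$spaghe
  rot[7] = tiEN$spaghet
  rot[8] = iEN$spaghett
  rot[9] = EN$spaghetti
  rot[10] = N$spaghettiE
  rot[11] = $spaghettiEN
Sorted (with $ < everything):
  sorted[0] = $spaghettiEN
  sorted[1] = EN$spaghetti
  sorted[2] = N$spaghettiE
  sorted[3] = aghettiEN$sp
  sorted[4] = ettiEN$spagh
  sorted[5] = ghettiEN$spa
  sorted[6] = hettiEN$spag
  sorted[7] = iEN$spaghett
  sorted[8] = paghettiEN$s
  sorted[9] = spaghettiEN$
  sorted[10] = tiEN$spaghet
  sorted[11] = ttiEN$spaghe
sorted[2] = N$spaghettiE

Answer: N$spaghettiE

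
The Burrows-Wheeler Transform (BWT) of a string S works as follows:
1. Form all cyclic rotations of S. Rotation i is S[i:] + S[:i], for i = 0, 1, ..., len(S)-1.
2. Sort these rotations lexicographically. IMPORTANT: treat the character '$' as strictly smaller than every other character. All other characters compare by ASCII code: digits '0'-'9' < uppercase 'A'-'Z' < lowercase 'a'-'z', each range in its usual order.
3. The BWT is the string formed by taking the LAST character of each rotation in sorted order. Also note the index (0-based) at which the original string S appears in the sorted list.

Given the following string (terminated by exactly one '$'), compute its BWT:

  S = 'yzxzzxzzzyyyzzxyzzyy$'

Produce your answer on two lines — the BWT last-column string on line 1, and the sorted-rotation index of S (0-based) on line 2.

Answer: yzzzyzzy$yxzyzzzyxyzx
8

Derivation:
All 21 rotations (rotation i = S[i:]+S[:i]):
  rot[0] = yzxzzxzzzyyyzzxyzzyy$
  rot[1] = zxzzxzzzyyyzzxyzzyy$y
  rot[2] = xzzxzzzyyyzzxyzzyy$yz
  rot[3] = zzxzzzyyyzzxyzzyy$yzx
  rot[4] = zxzzzyyyzzxyzzyy$yzxz
  rot[5] = xzzzyyyzzxyzzyy$yzxzz
  rot[6] = zzzyyyzzxyzzyy$yzxzzx
  rot[7] = zzyyyzzxyzzyy$yzxzzxz
  rot[8] = zyyyzzxyzzyy$yzxzzxzz
  rot[9] = yyyzzxyzzyy$yzxzzxzzz
  rot[10] = yyzzxyzzyy$yzxzzxzzzy
  rot[11] = yzzxyzzyy$yzxzzxzzzyy
  rot[12] = zzxyzzyy$yzxzzxzzzyyy
  rot[13] = zxyzzyy$yzxzzxzzzyyyz
  rot[14] = xyzzyy$yzxzzxzzzyyyzz
  rot[15] = yzzyy$yzxzzxzzzyyyzzx
  rot[16] = zzyy$yzxzzxzzzyyyzzxy
  rot[17] = zyy$yzxzzxzzzyyyzzxyz
  rot[18] = yy$yzxzzxzzzyyyzzxyzz
  rot[19] = y$yzxzzxzzzyyyzzxyzzy
  rot[20] = $yzxzzxzzzyyyzzxyzzyy
Sorted (with $ < everything):
  sorted[0] = $yzxzzxzzzyyyzzxyzzyy  (last char: 'y')
  sorted[1] = xyzzyy$yzxzzxzzzyyyzz  (last char: 'z')
  sorted[2] = xzzxzzzyyyzzxyzzyy$yz  (last char: 'z')
  sorted[3] = xzzzyyyzzxyzzyy$yzxzz  (last char: 'z')
  sorted[4] = y$yzxzzxzzzyyyzzxyzzy  (last char: 'y')
  sorted[5] = yy$yzxzzxzzzyyyzzxyzz  (last char: 'z')
  sorted[6] = yyyzzxyzzyy$yzxzzxzzz  (last char: 'z')
  sorted[7] = yyzzxyzzyy$yzxzzxzzzy  (last char: 'y')
  sorted[8] = yzxzzxzzzyyyzzxyzzyy$  (last char: '$')
  sorted[9] = yzzxyzzyy$yzxzzxzzzyy  (last char: 'y')
  sorted[10] = yzzyy$yzxzzxzzzyyyzzx  (last char: 'x')
  sorted[11] = zxyzzyy$yzxzzxzzzyyyz  (last char: 'z')
  sorted[12] = zxzzxzzzyyyzzxyzzyy$y  (last char: 'y')
  sorted[13] = zxzzzyyyzzxyzzyy$yzxz  (last char: 'z')
  sorted[14] = zyy$yzxzzxzzzyyyzzxyz  (last char: 'z')
  sorted[15] = zyyyzzxyzzyy$yzxzzxzz  (last char: 'z')
  sorted[16] = zzxyzzyy$yzxzzxzzzyyy  (last char: 'y')
  sorted[17] = zzxzzzyyyzzxyzzyy$yzx  (last char: 'x')
  sorted[18] = zzyy$yzxzzxzzzyyyzzxy  (last char: 'y')
  sorted[19] = zzyyyzzxyzzyy$yzxzzxz  (last char: 'z')
  sorted[20] = zzzyyyzzxyzzyy$yzxzzx  (last char: 'x')
Last column: yzzzyzzy$yxzyzzzyxyzx
Original string S is at sorted index 8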